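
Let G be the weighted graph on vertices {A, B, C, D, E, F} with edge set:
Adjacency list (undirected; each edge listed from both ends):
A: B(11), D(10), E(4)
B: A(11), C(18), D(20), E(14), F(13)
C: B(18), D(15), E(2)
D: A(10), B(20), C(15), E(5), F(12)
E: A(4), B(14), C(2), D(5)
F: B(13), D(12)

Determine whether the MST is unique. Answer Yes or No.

Kruskal's algorithm — process edges by increasing weight (ties by edge label):
C–E (2): add — endpoints in different components.
A–E (4): add — endpoints in different components.
D–E (5): add — endpoints in different components.
A–D (10): skip — A and D already connected.
A–B (11): add — endpoints in different components.
D–F (12): add — endpoints in different components.
Every non-tree edge has weight strictly greater than the heaviest edge on the tree path between its endpoints, so the MST is unique.

Yes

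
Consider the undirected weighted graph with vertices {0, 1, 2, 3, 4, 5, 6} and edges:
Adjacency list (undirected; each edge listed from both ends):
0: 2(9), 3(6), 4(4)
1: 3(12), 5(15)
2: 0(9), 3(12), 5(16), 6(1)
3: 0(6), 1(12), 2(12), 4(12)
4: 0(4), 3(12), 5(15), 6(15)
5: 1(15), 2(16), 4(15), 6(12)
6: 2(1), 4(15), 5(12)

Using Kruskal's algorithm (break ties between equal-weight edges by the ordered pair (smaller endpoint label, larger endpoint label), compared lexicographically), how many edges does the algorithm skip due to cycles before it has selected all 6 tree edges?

2

Kruskal: consider edges lightest-first.
2–6 (1): add — endpoints in different components.
0–4 (4): add — endpoints in different components.
0–3 (6): add — endpoints in different components.
0–2 (9): add — endpoints in different components.
1–3 (12): add — endpoints in different components.
2–3 (12): skip — 2 and 3 already connected.
3–4 (12): skip — 3 and 4 already connected.
5–6 (12): add — endpoints in different components.
Edges rejected before the tree was complete: 2.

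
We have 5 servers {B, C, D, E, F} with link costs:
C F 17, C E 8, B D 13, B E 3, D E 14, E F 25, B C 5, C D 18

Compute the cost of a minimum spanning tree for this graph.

38

Kruskal's algorithm — process edges by increasing weight (ties by edge label):
B E (3): add — endpoints in different components.
B C (5): add — endpoints in different components.
C E (8): skip — C and E already connected.
B D (13): add — endpoints in different components.
D E (14): skip — D and E already connected.
C F (17): add — endpoints in different components.
MST edges: B E, B C, B D, C F; total weight 3+5+13+17 = 38.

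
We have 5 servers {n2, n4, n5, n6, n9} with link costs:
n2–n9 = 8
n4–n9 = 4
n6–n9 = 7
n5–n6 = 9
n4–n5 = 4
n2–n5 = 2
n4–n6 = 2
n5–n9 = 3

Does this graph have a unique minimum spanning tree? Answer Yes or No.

No

Kruskal's algorithm — process edges by increasing weight (ties by edge label):
n2–n5 (2): add. Components now {n4} {n6} {n2,n5} {n9}
n4–n6 (2): add. Components now {n4,n6} {n2,n5} {n9}
n5–n9 (3): add. Components now {n4,n6} {n2,n5,n9}
n4–n5 (4): add. Components now {n2,n4,n5,n6,n9}
Non-tree edge n4–n9 has weight 4, equal to the heaviest edge on its tree cycle — swapping gives another MST of the same weight. Not unique.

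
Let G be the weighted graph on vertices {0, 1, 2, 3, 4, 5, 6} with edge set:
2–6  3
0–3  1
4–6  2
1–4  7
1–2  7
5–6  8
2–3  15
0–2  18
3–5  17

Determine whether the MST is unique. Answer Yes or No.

No

Sort edges by weight, then run Kruskal:
0–3 (1): add — endpoints in different components.
4–6 (2): add — endpoints in different components.
2–6 (3): add — endpoints in different components.
1–2 (7): add — endpoints in different components.
1–4 (7): skip — 1 and 4 already connected.
5–6 (8): add — endpoints in different components.
2–3 (15): add — endpoints in different components.
Non-tree edge 1–4 has weight 7, equal to the heaviest edge on its tree cycle — swapping gives another MST of the same weight. Not unique.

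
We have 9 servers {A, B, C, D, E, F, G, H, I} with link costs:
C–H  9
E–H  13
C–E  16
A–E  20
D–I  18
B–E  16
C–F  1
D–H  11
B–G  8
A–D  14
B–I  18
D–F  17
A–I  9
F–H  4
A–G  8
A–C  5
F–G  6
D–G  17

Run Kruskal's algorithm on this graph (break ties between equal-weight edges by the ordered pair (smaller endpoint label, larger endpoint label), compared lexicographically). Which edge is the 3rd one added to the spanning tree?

Sort edges by weight, then run Kruskal:
C–F (1): add — endpoints in different components.
F–H (4): add — endpoints in different components.
A–C (5): add — endpoints in different components.
F–G (6): add — endpoints in different components.
A–G (8): skip — A and G already connected.
B–G (8): add — endpoints in different components.
A–I (9): add — endpoints in different components.
C–H (9): skip — C and H already connected.
D–H (11): add — endpoints in different components.
E–H (13): add — endpoints in different components.
The 3rd edge added is A–C.

A-C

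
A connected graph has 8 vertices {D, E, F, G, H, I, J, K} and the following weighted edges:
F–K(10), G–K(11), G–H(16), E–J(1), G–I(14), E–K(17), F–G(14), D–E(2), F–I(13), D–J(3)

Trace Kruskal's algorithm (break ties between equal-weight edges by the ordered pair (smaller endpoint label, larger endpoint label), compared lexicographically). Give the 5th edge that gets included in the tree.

F-I

Sort edges by weight, then run Kruskal:
E–J (1): add — endpoints in different components.
D–E (2): add — endpoints in different components.
D–J (3): skip — D and J already connected.
F–K (10): add — endpoints in different components.
G–K (11): add — endpoints in different components.
F–I (13): add — endpoints in different components.
F–G (14): skip — F and G already connected.
G–I (14): skip — G and I already connected.
G–H (16): add — endpoints in different components.
E–K (17): add — endpoints in different components.
The 5th edge added is F–I.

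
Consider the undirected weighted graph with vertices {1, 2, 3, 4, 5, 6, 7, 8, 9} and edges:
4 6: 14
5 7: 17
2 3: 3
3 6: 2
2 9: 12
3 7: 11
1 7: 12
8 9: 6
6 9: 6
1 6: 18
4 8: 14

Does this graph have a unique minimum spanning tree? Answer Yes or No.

No

Sort edges by weight, then run Kruskal:
3 6 (2): add — endpoints in different components.
2 3 (3): add — endpoints in different components.
6 9 (6): add — endpoints in different components.
8 9 (6): add — endpoints in different components.
3 7 (11): add — endpoints in different components.
1 7 (12): add — endpoints in different components.
2 9 (12): skip — 2 and 9 already connected.
4 6 (14): add — endpoints in different components.
4 8 (14): skip — 4 and 8 already connected.
5 7 (17): add — endpoints in different components.
Non-tree edge 4 8 has weight 14, equal to the heaviest edge on its tree cycle — swapping gives another MST of the same weight. Not unique.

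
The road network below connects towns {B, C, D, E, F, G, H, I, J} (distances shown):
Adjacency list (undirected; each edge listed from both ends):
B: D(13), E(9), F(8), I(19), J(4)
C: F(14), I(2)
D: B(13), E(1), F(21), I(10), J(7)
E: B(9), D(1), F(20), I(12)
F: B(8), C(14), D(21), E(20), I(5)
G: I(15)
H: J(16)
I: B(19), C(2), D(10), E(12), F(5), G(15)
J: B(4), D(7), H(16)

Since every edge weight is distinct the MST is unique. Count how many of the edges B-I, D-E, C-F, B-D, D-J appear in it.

Kruskal: consider edges lightest-first.
D-E (1): add — endpoints in different components.
C-I (2): add — endpoints in different components.
B-J (4): add — endpoints in different components.
F-I (5): add — endpoints in different components.
D-J (7): add — endpoints in different components.
B-F (8): add — endpoints in different components.
B-E (9): skip — B and E already connected.
D-I (10): skip — D and I already connected.
E-I (12): skip — E and I already connected.
B-D (13): skip — B and D already connected.
C-F (14): skip — C and F already connected.
G-I (15): add — endpoints in different components.
H-J (16): add — endpoints in different components.
MST edge set: {D-E, C-I, B-J, F-I, D-J, B-F, G-I, H-J}.
Of the listed edges, {D-E, D-J} are in the MST → 2.

2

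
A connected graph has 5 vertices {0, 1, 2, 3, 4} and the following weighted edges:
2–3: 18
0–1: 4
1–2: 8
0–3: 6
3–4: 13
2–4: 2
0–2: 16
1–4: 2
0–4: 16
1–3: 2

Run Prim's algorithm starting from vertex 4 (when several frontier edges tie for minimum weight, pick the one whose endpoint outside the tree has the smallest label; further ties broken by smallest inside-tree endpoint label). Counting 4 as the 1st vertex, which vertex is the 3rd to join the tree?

Grow the tree from 4 using Prim:
Step 1: cheapest edge leaving the tree is 1–4 (2); add 1.
Step 2: cheapest edge leaving the tree is 2–4 (2); add 2.
Step 3: cheapest edge leaving the tree is 1–3 (2); add 3.
Step 4: cheapest edge leaving the tree is 0–1 (4); add 0.
Vertex order: 4, 1, 2, 3, 0. The 3rd vertex is 2.

2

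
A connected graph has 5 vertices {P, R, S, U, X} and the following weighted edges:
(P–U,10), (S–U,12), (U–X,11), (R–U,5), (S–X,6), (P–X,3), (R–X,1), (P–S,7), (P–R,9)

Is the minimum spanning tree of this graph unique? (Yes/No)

Kruskal: consider edges lightest-first.
R–X (1): add — endpoints in different components.
P–X (3): add — endpoints in different components.
R–U (5): add — endpoints in different components.
S–X (6): add — endpoints in different components.
Every non-tree edge has weight strictly greater than the heaviest edge on the tree path between its endpoints, so the MST is unique.

Yes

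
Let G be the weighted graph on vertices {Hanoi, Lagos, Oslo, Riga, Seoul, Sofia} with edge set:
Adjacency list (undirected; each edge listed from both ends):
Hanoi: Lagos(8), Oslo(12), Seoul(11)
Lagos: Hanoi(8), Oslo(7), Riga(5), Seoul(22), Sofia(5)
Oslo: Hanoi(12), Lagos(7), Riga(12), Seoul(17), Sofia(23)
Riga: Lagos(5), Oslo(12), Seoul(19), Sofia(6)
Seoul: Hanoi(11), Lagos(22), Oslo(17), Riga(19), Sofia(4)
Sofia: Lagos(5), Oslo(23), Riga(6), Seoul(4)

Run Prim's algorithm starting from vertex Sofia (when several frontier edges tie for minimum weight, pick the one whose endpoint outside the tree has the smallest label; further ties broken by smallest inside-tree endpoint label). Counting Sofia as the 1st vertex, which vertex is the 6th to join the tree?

Hanoi

Grow the tree from Sofia using Prim:
Step 1: frontier [Seoul Sofia 4, Lagos Sofia 5, Riga Sofia 6, Oslo Sofia 23] → take Seoul Sofia (4); add Seoul.
Step 2: frontier [Hanoi Seoul 11, Oslo Seoul 17, Riga Seoul 19, Lagos Seoul 22, Lagos Sofia 5, Riga Sofia 6, Oslo Sofia 23] → take Lagos Sofia (5); add Lagos.
Step 3: frontier [Lagos Riga 5, Lagos Oslo 7, Hanoi Lagos 8, Hanoi Seoul 11, Oslo Seoul 17, Riga Seoul 19, Riga Sofia 6, Oslo Sofia 23] → take Lagos Riga (5); add Riga.
Step 4: frontier [Lagos Oslo 7, Hanoi Lagos 8, Oslo Riga 12, Hanoi Seoul 11, Oslo Seoul 17, Oslo Sofia 23] → take Lagos Oslo (7); add Oslo.
Step 5: frontier [Hanoi Lagos 8, Hanoi Oslo 12, Hanoi Seoul 11] → take Hanoi Lagos (8); add Hanoi.
Vertex order: Sofia, Seoul, Lagos, Riga, Oslo, Hanoi. The 6th vertex is Hanoi.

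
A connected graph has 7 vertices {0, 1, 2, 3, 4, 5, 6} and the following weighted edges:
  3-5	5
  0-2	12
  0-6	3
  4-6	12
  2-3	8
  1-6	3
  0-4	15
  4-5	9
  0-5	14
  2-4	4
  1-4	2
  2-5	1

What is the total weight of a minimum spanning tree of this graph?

18

Sort edges by weight, then run Kruskal:
2-5 (1): add — endpoints in different components.
1-4 (2): add — endpoints in different components.
0-6 (3): add — endpoints in different components.
1-6 (3): add — endpoints in different components.
2-4 (4): add — endpoints in different components.
3-5 (5): add — endpoints in different components.
MST edges: 2-5, 1-4, 0-6, 1-6, 2-4, 3-5; total weight 1+2+3+3+4+5 = 18.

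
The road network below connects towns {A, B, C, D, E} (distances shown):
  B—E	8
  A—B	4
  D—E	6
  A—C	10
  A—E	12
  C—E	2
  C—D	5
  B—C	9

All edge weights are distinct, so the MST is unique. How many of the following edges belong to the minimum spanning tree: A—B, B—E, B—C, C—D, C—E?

4

Sort edges by weight, then run Kruskal:
C—E (2): add — endpoints in different components.
A—B (4): add — endpoints in different components.
C—D (5): add — endpoints in different components.
D—E (6): skip — D and E already connected.
B—E (8): add — endpoints in different components.
MST edge set: {C—E, A—B, C—D, B—E}.
Of the listed edges, {A—B, B—E, C—D, C—E} are in the MST → 4.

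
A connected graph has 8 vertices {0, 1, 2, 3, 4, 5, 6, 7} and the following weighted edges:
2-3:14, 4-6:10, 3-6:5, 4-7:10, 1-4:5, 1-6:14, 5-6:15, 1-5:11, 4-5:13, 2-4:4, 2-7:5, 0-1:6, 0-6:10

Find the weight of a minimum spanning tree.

Kruskal's algorithm — process edges by increasing weight (ties by edge label):
2-4 (4): add — endpoints in different components.
1-4 (5): add — endpoints in different components.
2-7 (5): add — endpoints in different components.
3-6 (5): add — endpoints in different components.
0-1 (6): add — endpoints in different components.
0-6 (10): add — endpoints in different components.
4-6 (10): skip — 4 and 6 already connected.
4-7 (10): skip — 4 and 7 already connected.
1-5 (11): add — endpoints in different components.
MST edges: 2-4, 1-4, 2-7, 3-6, 0-1, 0-6, 1-5; total weight 4+5+5+5+6+10+11 = 46.

46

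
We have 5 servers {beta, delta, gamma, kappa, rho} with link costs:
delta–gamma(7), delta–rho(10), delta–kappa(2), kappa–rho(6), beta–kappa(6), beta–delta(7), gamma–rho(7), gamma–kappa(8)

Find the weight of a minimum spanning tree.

Grow the tree from gamma using Prim:
Step 1: cheapest edge leaving the tree is delta–gamma (7); add delta.
Step 2: cheapest edge leaving the tree is delta–kappa (2); add kappa.
Step 3: cheapest edge leaving the tree is beta–kappa (6); add beta.
Step 4: cheapest edge leaving the tree is kappa–rho (6); add rho.
MST edges: delta–gamma, delta–kappa, beta–kappa, kappa–rho; total weight 7+2+6+6 = 21.

21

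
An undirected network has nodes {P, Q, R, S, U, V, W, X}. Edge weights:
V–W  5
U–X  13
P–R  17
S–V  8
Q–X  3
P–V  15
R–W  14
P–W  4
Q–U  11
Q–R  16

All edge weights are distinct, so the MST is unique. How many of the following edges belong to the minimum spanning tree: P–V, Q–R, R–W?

Kruskal's algorithm — process edges by increasing weight (ties by edge label):
Q–X (3): add — endpoints in different components.
P–W (4): add — endpoints in different components.
V–W (5): add — endpoints in different components.
S–V (8): add — endpoints in different components.
Q–U (11): add — endpoints in different components.
U–X (13): skip — U and X already connected.
R–W (14): add — endpoints in different components.
P–V (15): skip — P and V already connected.
Q–R (16): add — endpoints in different components.
MST edge set: {Q–X, P–W, V–W, S–V, Q–U, R–W, Q–R}.
Of the listed edges, {Q–R, R–W} are in the MST → 2.

2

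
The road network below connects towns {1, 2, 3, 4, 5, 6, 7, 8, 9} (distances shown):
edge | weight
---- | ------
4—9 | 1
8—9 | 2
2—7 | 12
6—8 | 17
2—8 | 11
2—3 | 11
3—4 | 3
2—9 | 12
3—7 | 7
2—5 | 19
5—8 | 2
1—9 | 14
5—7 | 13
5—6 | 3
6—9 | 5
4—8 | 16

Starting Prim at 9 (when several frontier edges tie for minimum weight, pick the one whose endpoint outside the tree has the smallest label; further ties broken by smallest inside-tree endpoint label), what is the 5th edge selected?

5-6

Prim's algorithm from 9:
Step 1: cheapest edge leaving the tree is 4—9 (1); add 4.
Step 2: cheapest edge leaving the tree is 8—9 (2); add 8.
Step 3: cheapest edge leaving the tree is 5—8 (2); add 5.
Step 4: cheapest edge leaving the tree is 3—4 (3); add 3.
Step 5: cheapest edge leaving the tree is 5—6 (3); add 6.
Step 6: cheapest edge leaving the tree is 3—7 (7); add 7.
Step 7: cheapest edge leaving the tree is 2—3 (11); add 2.
Step 8: cheapest edge leaving the tree is 1—9 (14); add 1.
The 5th edge added is 5—6.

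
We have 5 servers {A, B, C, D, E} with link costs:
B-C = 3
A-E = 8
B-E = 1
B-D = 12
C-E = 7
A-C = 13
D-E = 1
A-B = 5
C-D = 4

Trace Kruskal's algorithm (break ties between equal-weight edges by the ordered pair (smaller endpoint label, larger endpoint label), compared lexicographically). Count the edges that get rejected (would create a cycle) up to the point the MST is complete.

Sort edges by weight, then run Kruskal:
B-E (1): add — endpoints in different components.
D-E (1): add — endpoints in different components.
B-C (3): add — endpoints in different components.
C-D (4): skip — C and D already connected.
A-B (5): add — endpoints in different components.
Edges rejected before the tree was complete: 1.

1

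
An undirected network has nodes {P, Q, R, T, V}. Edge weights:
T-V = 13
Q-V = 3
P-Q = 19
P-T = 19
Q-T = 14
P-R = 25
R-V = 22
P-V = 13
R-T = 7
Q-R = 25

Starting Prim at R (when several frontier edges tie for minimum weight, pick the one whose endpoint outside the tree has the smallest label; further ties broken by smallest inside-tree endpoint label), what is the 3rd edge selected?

Q-V

Grow the tree from R using Prim:
Step 1: cheapest edge leaving the tree is R-T (7); add T.
Step 2: cheapest edge leaving the tree is T-V (13); add V.
Step 3: cheapest edge leaving the tree is Q-V (3); add Q.
Step 4: cheapest edge leaving the tree is P-V (13); add P.
The 3rd edge added is Q-V.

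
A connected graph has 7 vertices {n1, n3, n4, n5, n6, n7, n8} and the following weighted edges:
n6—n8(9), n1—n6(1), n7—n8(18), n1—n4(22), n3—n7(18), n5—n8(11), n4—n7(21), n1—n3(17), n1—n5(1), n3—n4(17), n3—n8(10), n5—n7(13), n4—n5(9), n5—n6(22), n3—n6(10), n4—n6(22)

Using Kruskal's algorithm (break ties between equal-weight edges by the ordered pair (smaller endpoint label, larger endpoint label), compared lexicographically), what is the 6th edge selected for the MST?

Kruskal: consider edges lightest-first.
n1—n5 (1): add — endpoints in different components.
n1—n6 (1): add — endpoints in different components.
n4—n5 (9): add — endpoints in different components.
n6—n8 (9): add — endpoints in different components.
n3—n6 (10): add — endpoints in different components.
n3—n8 (10): skip — n3 and n8 already connected.
n5—n8 (11): skip — n5 and n8 already connected.
n5—n7 (13): add — endpoints in different components.
The 6th edge added is n5—n7.

n5-n7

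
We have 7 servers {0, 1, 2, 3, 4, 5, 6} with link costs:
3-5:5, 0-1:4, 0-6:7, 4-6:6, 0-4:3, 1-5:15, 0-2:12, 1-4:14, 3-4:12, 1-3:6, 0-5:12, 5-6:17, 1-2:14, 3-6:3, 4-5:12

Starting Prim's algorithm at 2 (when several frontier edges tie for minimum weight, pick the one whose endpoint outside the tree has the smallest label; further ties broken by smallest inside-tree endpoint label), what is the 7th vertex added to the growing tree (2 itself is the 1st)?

5

Grow the tree from 2 using Prim:
Step 1: cheapest edge leaving the tree is 0-2 (12); add 0.
Step 2: cheapest edge leaving the tree is 0-4 (3); add 4.
Step 3: cheapest edge leaving the tree is 0-1 (4); add 1.
Step 4: cheapest edge leaving the tree is 1-3 (6); add 3.
Step 5: cheapest edge leaving the tree is 3-6 (3); add 6.
Step 6: cheapest edge leaving the tree is 3-5 (5); add 5.
Vertex order: 2, 0, 4, 1, 3, 6, 5. The 7th vertex is 5.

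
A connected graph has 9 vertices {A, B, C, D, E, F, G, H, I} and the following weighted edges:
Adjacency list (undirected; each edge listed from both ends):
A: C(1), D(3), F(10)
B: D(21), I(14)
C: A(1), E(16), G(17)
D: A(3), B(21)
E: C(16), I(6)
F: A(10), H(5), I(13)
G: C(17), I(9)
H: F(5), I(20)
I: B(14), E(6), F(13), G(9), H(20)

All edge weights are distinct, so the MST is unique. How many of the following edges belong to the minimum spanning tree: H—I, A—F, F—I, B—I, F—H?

4

Sort edges by weight, then run Kruskal:
A—C (1): add — endpoints in different components.
A—D (3): add — endpoints in different components.
F—H (5): add — endpoints in different components.
E—I (6): add — endpoints in different components.
G—I (9): add — endpoints in different components.
A—F (10): add — endpoints in different components.
F—I (13): add — endpoints in different components.
B—I (14): add — endpoints in different components.
MST edge set: {A—C, A—D, F—H, E—I, G—I, A—F, F—I, B—I}.
Of the listed edges, {A—F, F—I, B—I, F—H} are in the MST → 4.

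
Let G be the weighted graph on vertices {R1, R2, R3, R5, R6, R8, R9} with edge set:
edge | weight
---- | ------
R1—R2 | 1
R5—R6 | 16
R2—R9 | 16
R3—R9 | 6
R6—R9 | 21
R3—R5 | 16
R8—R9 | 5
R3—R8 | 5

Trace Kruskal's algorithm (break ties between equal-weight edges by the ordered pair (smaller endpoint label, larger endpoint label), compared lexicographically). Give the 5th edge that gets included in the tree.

Sort edges by weight, then run Kruskal:
R1—R2 (1): add. Components now {R5} {R3} {R9} {R1,R2} {R8} {R6}
R3—R8 (5): add. Components now {R5} {R3,R8} {R9} {R1,R2} {R6}
R8—R9 (5): add. Components now {R5} {R3,R8,R9} {R1,R2} {R6}
R3—R9 (6): skip — R3 and R9 already connected.
R2—R9 (16): add. Components now {R5} {R1,R2,R3,R8,R9} {R6}
R3—R5 (16): add. Components now {R1,R2,R3,R5,R8,R9} {R6}
R5—R6 (16): add. Components now {R1,R2,R3,R5,R6,R8,R9}
The 5th edge added is R3—R5.

R3-R5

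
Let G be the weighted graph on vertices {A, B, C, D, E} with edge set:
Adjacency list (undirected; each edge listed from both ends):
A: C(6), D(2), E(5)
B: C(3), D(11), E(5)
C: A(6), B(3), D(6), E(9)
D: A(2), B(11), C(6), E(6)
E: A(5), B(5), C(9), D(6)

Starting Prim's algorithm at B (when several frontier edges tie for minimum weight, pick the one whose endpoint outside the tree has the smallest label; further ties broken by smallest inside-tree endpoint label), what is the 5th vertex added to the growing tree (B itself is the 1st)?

Prim's algorithm from B:
Step 1: frontier [B-C 3, B-E 5, B-D 11] → take B-C (3); add C.
Step 2: frontier [B-E 5, B-D 11, A-C 6, C-D 6, C-E 9] → take B-E (5); add E.
Step 3: frontier [B-D 11, A-C 6, C-D 6, A-E 5, D-E 6] → take A-E (5); add A.
Step 4: frontier [A-D 2, B-D 11, C-D 6, D-E 6] → take A-D (2); add D.
Vertex order: B, C, E, A, D. The 5th vertex is D.

D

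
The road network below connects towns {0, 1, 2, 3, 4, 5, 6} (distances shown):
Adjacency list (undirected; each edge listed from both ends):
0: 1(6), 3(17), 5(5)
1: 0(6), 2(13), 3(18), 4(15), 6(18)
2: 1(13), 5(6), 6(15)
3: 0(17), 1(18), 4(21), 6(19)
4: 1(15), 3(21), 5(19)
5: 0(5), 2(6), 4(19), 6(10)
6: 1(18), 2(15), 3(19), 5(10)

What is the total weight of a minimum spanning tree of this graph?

59

Sort edges by weight, then run Kruskal:
0-5 (5): add. Components now {0,5} {1} {2} {3} {4} {6}
0-1 (6): add. Components now {0,1,5} {2} {3} {4} {6}
2-5 (6): add. Components now {0,1,2,5} {3} {4} {6}
5-6 (10): add. Components now {0,1,2,5,6} {3} {4}
1-2 (13): skip — 1 and 2 already connected.
1-4 (15): add. Components now {0,1,2,4,5,6} {3}
2-6 (15): skip — 2 and 6 already connected.
0-3 (17): add. Components now {0,1,2,3,4,5,6}
MST edges: 0-5, 0-1, 2-5, 5-6, 1-4, 0-3; total weight 5+6+6+10+15+17 = 59.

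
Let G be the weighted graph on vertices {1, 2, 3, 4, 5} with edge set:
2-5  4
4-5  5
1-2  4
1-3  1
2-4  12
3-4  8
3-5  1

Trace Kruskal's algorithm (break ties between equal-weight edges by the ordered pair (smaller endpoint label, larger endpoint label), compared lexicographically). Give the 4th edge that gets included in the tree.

Kruskal: consider edges lightest-first.
1-3 (1): add — endpoints in different components.
3-5 (1): add — endpoints in different components.
1-2 (4): add — endpoints in different components.
2-5 (4): skip — 2 and 5 already connected.
4-5 (5): add — endpoints in different components.
The 4th edge added is 4-5.

4-5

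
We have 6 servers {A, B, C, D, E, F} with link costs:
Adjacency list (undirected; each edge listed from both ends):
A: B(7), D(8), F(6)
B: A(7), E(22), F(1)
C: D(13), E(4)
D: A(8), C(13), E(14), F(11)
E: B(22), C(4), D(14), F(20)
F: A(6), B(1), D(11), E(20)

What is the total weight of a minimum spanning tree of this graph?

32

Prim's algorithm from D:
Step 1: frontier [A-D 8, D-F 11, C-D 13, D-E 14] → take A-D (8); add A.
Step 2: frontier [A-F 6, A-B 7, D-F 11, C-D 13, D-E 14] → take A-F (6); add F.
Step 3: frontier [A-B 7, C-D 13, D-E 14, B-F 1, E-F 20] → take B-F (1); add B.
Step 4: frontier [B-E 22, C-D 13, D-E 14, E-F 20] → take C-D (13); add C.
Step 5: frontier [B-E 22, C-E 4, D-E 14, E-F 20] → take C-E (4); add E.
MST edges: A-D, A-F, B-F, C-D, C-E; total weight 8+6+1+13+4 = 32.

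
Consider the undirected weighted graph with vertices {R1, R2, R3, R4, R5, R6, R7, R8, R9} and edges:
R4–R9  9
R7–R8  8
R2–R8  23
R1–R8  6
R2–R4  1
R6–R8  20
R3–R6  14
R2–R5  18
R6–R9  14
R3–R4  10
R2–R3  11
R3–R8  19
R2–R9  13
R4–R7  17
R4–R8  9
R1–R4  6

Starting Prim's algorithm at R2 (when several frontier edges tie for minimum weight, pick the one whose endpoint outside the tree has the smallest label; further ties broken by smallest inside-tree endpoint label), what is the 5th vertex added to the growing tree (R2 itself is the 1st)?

R7

Prim, starting at R2.
Step 1: cheapest edge leaving the tree is R2–R4 (1); add R4.
Step 2: cheapest edge leaving the tree is R1–R4 (6); add R1.
Step 3: cheapest edge leaving the tree is R1–R8 (6); add R8.
Step 4: cheapest edge leaving the tree is R7–R8 (8); add R7.
Step 5: cheapest edge leaving the tree is R4–R9 (9); add R9.
Step 6: cheapest edge leaving the tree is R3–R4 (10); add R3.
Step 7: cheapest edge leaving the tree is R3–R6 (14); add R6.
Step 8: cheapest edge leaving the tree is R2–R5 (18); add R5.
Vertex order: R2, R4, R1, R8, R7, R9, R3, R6, R5. The 5th vertex is R7.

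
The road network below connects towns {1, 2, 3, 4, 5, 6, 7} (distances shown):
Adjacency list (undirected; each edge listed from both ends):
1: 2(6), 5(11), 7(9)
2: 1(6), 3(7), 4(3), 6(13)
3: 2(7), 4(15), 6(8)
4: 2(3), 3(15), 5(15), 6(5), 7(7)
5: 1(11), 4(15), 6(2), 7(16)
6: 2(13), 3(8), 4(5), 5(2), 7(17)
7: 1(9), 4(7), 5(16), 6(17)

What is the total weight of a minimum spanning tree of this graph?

Kruskal: consider edges lightest-first.
5—6 (2): add — endpoints in different components.
2—4 (3): add — endpoints in different components.
4—6 (5): add — endpoints in different components.
1—2 (6): add — endpoints in different components.
2—3 (7): add — endpoints in different components.
4—7 (7): add — endpoints in different components.
MST edges: 5—6, 2—4, 4—6, 1—2, 2—3, 4—7; total weight 2+3+5+6+7+7 = 30.

30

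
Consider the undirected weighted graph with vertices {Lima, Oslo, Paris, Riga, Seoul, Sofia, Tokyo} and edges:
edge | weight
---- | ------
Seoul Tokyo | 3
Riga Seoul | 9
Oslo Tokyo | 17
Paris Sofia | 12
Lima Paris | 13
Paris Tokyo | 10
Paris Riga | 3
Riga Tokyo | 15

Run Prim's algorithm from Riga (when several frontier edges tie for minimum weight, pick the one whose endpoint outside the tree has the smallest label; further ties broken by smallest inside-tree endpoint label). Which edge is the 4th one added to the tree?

Paris-Sofia

Prim, starting at Riga.
Step 1: frontier [Paris Riga 3, Riga Seoul 9, Riga Tokyo 15] → take Paris Riga (3); add Paris.
Step 2: frontier [Paris Tokyo 10, Paris Sofia 12, Lima Paris 13, Riga Seoul 9, Riga Tokyo 15] → take Riga Seoul (9); add Seoul.
Step 3: frontier [Paris Tokyo 10, Paris Sofia 12, Lima Paris 13, Riga Tokyo 15, Seoul Tokyo 3] → take Seoul Tokyo (3); add Tokyo.
Step 4: frontier [Paris Sofia 12, Lima Paris 13, Oslo Tokyo 17] → take Paris Sofia (12); add Sofia.
Step 5: frontier [Lima Paris 13, Oslo Tokyo 17] → take Lima Paris (13); add Lima.
Step 6: frontier [Oslo Tokyo 17] → take Oslo Tokyo (17); add Oslo.
The 4th edge added is Paris Sofia.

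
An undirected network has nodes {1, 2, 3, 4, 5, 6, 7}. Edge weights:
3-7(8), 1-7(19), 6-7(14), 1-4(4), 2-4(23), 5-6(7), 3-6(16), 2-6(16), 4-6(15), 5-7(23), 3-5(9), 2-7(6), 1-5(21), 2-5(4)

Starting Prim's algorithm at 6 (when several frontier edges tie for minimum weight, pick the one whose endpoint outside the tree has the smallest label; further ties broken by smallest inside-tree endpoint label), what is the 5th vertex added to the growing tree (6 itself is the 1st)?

3

Prim's algorithm from 6:
Step 1: frontier [5-6 7, 6-7 14, 4-6 15, 2-6 16, 3-6 16] → take 5-6 (7); add 5.
Step 2: frontier [2-5 4, 3-5 9, 1-5 21, 5-7 23, 6-7 14, 4-6 15, 2-6 16, 3-6 16] → take 2-5 (4); add 2.
Step 3: frontier [2-7 6, 2-4 23, 3-5 9, 1-5 21, 5-7 23, 6-7 14, 4-6 15, 3-6 16] → take 2-7 (6); add 7.
Step 4: frontier [2-4 23, 3-5 9, 1-5 21, 4-6 15, 3-6 16, 3-7 8, 1-7 19] → take 3-7 (8); add 3.
Step 5: frontier [2-4 23, 1-5 21, 4-6 15, 1-7 19] → take 4-6 (15); add 4.
Step 6: frontier [1-4 4, 1-5 21, 1-7 19] → take 1-4 (4); add 1.
Vertex order: 6, 5, 2, 7, 3, 4, 1. The 5th vertex is 3.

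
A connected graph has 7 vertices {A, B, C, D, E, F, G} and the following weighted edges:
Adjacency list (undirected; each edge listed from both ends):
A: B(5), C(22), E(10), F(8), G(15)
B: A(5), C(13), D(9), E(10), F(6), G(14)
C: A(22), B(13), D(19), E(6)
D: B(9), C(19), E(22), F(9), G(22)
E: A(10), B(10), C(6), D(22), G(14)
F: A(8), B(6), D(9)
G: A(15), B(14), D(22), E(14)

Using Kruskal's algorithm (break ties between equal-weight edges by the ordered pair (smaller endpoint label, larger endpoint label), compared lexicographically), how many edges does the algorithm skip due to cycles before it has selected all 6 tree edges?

Kruskal's algorithm — process edges by increasing weight (ties by edge label):
A–B (5): add. Components now {A,B} {C} {D} {E} {F} {G}
B–F (6): add. Components now {A,B,F} {C} {D} {E} {G}
C–E (6): add. Components now {A,B,F} {C,E} {D} {G}
A–F (8): skip — A and F already connected.
B–D (9): add. Components now {A,B,D,F} {C,E} {G}
D–F (9): skip — D and F already connected.
A–E (10): add. Components now {A,B,C,D,E,F} {G}
B–E (10): skip — B and E already connected.
B–C (13): skip — B and C already connected.
B–G (14): add. Components now {A,B,C,D,E,F,G}
Edges rejected before the tree was complete: 4.

4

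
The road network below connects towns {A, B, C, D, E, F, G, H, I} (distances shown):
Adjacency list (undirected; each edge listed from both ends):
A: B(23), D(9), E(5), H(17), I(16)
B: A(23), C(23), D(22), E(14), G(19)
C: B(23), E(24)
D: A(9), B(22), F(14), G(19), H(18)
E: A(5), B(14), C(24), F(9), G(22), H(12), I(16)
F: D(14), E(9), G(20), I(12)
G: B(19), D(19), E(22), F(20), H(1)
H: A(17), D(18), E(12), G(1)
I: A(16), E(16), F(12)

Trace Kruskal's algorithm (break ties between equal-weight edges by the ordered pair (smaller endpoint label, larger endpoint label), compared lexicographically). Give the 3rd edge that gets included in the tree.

A-D

Sort edges by weight, then run Kruskal:
G H (1): add — endpoints in different components.
A E (5): add — endpoints in different components.
A D (9): add — endpoints in different components.
E F (9): add — endpoints in different components.
E H (12): add — endpoints in different components.
F I (12): add — endpoints in different components.
B E (14): add — endpoints in different components.
D F (14): skip — D and F already connected.
A I (16): skip — A and I already connected.
E I (16): skip — E and I already connected.
A H (17): skip — A and H already connected.
D H (18): skip — D and H already connected.
B G (19): skip — B and G already connected.
D G (19): skip — D and G already connected.
F G (20): skip — F and G already connected.
B D (22): skip — B and D already connected.
E G (22): skip — E and G already connected.
A B (23): skip — A and B already connected.
B C (23): add — endpoints in different components.
The 3rd edge added is A D.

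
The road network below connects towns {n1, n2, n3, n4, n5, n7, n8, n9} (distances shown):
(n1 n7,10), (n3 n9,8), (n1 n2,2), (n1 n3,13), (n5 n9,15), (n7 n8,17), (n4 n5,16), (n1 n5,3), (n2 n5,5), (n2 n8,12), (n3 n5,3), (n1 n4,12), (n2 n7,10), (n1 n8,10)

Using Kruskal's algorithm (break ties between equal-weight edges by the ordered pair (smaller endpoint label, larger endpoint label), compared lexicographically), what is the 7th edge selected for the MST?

Sort edges by weight, then run Kruskal:
n1 n2 (2): add — endpoints in different components.
n1 n5 (3): add — endpoints in different components.
n3 n5 (3): add — endpoints in different components.
n2 n5 (5): skip — n2 and n5 already connected.
n3 n9 (8): add — endpoints in different components.
n1 n7 (10): add — endpoints in different components.
n1 n8 (10): add — endpoints in different components.
n2 n7 (10): skip — n2 and n7 already connected.
n1 n4 (12): add — endpoints in different components.
The 7th edge added is n1 n4.

n1-n4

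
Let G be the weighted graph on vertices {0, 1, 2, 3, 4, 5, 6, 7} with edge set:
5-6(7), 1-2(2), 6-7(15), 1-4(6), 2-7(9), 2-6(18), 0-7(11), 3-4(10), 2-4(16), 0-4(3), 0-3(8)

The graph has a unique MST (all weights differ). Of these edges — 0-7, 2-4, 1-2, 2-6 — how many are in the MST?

Kruskal's algorithm — process edges by increasing weight (ties by edge label):
1-2 (2): add — endpoints in different components.
0-4 (3): add — endpoints in different components.
1-4 (6): add — endpoints in different components.
5-6 (7): add — endpoints in different components.
0-3 (8): add — endpoints in different components.
2-7 (9): add — endpoints in different components.
3-4 (10): skip — 3 and 4 already connected.
0-7 (11): skip — 0 and 7 already connected.
6-7 (15): add — endpoints in different components.
MST edge set: {1-2, 0-4, 1-4, 5-6, 0-3, 2-7, 6-7}.
Of the listed edges, {1-2} are in the MST → 1.

1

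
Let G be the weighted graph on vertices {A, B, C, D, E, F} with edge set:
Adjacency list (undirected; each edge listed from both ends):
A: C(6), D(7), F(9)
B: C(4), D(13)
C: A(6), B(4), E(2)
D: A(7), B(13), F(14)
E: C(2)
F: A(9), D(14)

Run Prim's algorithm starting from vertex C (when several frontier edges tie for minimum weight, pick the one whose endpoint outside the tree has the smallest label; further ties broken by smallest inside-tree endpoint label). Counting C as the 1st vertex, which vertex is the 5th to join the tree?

Grow the tree from C using Prim:
Step 1: frontier [C–E 2, B–C 4, A–C 6] → take C–E (2); add E.
Step 2: frontier [B–C 4, A–C 6] → take B–C (4); add B.
Step 3: frontier [B–D 13, A–C 6] → take A–C (6); add A.
Step 4: frontier [A–D 7, A–F 9, B–D 13] → take A–D (7); add D.
Step 5: frontier [A–F 9, D–F 14] → take A–F (9); add F.
Vertex order: C, E, B, A, D, F. The 5th vertex is D.

D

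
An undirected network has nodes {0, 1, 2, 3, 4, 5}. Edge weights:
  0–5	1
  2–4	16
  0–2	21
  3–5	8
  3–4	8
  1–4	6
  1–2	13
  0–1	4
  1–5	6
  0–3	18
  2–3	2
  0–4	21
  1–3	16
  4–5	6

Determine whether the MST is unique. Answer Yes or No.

Kruskal: consider edges lightest-first.
0–5 (1): add. Components now {0,5} {1} {2} {3} {4}
2–3 (2): add. Components now {0,5} {1} {2,3} {4}
0–1 (4): add. Components now {0,1,5} {2,3} {4}
1–4 (6): add. Components now {0,1,4,5} {2,3}
1–5 (6): skip — 1 and 5 already connected.
4–5 (6): skip — 4 and 5 already connected.
3–4 (8): add. Components now {0,1,2,3,4,5}
Non-tree edge 4–5 has weight 6, equal to the heaviest edge on its tree cycle — swapping gives another MST of the same weight. Not unique.

No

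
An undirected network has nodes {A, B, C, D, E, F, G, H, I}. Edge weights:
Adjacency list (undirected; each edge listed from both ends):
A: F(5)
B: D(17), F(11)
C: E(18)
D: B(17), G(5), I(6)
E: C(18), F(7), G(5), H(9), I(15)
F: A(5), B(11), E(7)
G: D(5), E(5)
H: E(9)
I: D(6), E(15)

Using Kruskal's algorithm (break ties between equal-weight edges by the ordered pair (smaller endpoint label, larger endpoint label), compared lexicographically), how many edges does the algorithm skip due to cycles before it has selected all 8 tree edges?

Kruskal's algorithm — process edges by increasing weight (ties by edge label):
A–F (5): add — endpoints in different components.
D–G (5): add — endpoints in different components.
E–G (5): add — endpoints in different components.
D–I (6): add — endpoints in different components.
E–F (7): add — endpoints in different components.
E–H (9): add — endpoints in different components.
B–F (11): add — endpoints in different components.
E–I (15): skip — E and I already connected.
B–D (17): skip — B and D already connected.
C–E (18): add — endpoints in different components.
Edges rejected before the tree was complete: 2.

2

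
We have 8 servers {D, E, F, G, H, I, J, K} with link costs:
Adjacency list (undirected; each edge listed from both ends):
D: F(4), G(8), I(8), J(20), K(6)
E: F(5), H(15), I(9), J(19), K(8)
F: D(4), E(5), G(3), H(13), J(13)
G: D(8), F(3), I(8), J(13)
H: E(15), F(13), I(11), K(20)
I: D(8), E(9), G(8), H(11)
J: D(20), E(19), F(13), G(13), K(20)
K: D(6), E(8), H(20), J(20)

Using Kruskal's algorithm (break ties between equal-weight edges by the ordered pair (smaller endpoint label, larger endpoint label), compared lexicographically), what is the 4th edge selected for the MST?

D-K

Sort edges by weight, then run Kruskal:
F G (3): add — endpoints in different components.
D F (4): add — endpoints in different components.
E F (5): add — endpoints in different components.
D K (6): add — endpoints in different components.
D G (8): skip — D and G already connected.
D I (8): add — endpoints in different components.
E K (8): skip — E and K already connected.
G I (8): skip — G and I already connected.
E I (9): skip — E and I already connected.
H I (11): add — endpoints in different components.
F H (13): skip — F and H already connected.
F J (13): add — endpoints in different components.
The 4th edge added is D K.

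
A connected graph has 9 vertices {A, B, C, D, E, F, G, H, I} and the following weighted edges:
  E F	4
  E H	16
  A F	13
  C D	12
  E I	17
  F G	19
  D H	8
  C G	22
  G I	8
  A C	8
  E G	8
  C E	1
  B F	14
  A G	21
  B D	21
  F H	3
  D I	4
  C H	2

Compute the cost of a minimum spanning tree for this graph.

Sort edges by weight, then run Kruskal:
C E (1): add — endpoints in different components.
C H (2): add — endpoints in different components.
F H (3): add — endpoints in different components.
D I (4): add — endpoints in different components.
E F (4): skip — E and F already connected.
A C (8): add — endpoints in different components.
D H (8): add — endpoints in different components.
E G (8): add — endpoints in different components.
G I (8): skip — G and I already connected.
C D (12): skip — C and D already connected.
A F (13): skip — A and F already connected.
B F (14): add — endpoints in different components.
MST edges: C E, C H, F H, D I, A C, D H, E G, B F; total weight 1+2+3+4+8+8+8+14 = 48.

48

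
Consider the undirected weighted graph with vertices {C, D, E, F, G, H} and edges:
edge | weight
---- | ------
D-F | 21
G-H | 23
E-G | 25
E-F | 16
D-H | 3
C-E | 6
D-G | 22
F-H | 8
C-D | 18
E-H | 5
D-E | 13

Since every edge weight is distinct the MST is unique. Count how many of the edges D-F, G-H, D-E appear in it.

Sort edges by weight, then run Kruskal:
D-H (3): add. Components now {C} {D,H} {E} {F} {G}
E-H (5): add. Components now {C} {D,E,H} {F} {G}
C-E (6): add. Components now {C,D,E,H} {F} {G}
F-H (8): add. Components now {C,D,E,F,H} {G}
D-E (13): skip — D and E already connected.
E-F (16): skip — E and F already connected.
C-D (18): skip — C and D already connected.
D-F (21): skip — D and F already connected.
D-G (22): add. Components now {C,D,E,F,G,H}
MST edge set: {D-H, E-H, C-E, F-H, D-G}.
Of the listed edges, {} are in the MST → 0.

0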